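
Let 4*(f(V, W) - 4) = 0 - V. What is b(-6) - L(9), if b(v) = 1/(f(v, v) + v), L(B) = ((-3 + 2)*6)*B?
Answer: 52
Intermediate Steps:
f(V, W) = 4 - V/4 (f(V, W) = 4 + (0 - V)/4 = 4 + (-V)/4 = 4 - V/4)
L(B) = -6*B (L(B) = (-1*6)*B = -6*B)
b(v) = 1/(4 + 3*v/4) (b(v) = 1/((4 - v/4) + v) = 1/(4 + 3*v/4))
b(-6) - L(9) = 4/(16 + 3*(-6)) - (-6)*9 = 4/(16 - 18) - 1*(-54) = 4/(-2) + 54 = 4*(-½) + 54 = -2 + 54 = 52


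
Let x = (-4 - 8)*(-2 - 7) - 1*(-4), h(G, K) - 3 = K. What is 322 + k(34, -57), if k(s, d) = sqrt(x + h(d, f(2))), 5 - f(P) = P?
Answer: 322 + sqrt(118) ≈ 332.86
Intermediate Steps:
f(P) = 5 - P
h(G, K) = 3 + K
x = 112 (x = -12*(-9) + 4 = 108 + 4 = 112)
k(s, d) = sqrt(118) (k(s, d) = sqrt(112 + (3 + (5 - 1*2))) = sqrt(112 + (3 + (5 - 2))) = sqrt(112 + (3 + 3)) = sqrt(112 + 6) = sqrt(118))
322 + k(34, -57) = 322 + sqrt(118)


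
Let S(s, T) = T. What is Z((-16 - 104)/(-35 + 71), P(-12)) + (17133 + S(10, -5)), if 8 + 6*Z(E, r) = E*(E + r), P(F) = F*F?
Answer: 460310/27 ≈ 17049.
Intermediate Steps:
P(F) = F²
Z(E, r) = -4/3 + E*(E + r)/6 (Z(E, r) = -4/3 + (E*(E + r))/6 = -4/3 + E*(E + r)/6)
Z((-16 - 104)/(-35 + 71), P(-12)) + (17133 + S(10, -5)) = (-4/3 + ((-16 - 104)/(-35 + 71))²/6 + (⅙)*((-16 - 104)/(-35 + 71))*(-12)²) + (17133 - 5) = (-4/3 + (-120/36)²/6 + (⅙)*(-120/36)*144) + 17128 = (-4/3 + (-120*1/36)²/6 + (⅙)*(-120*1/36)*144) + 17128 = (-4/3 + (-10/3)²/6 + (⅙)*(-10/3)*144) + 17128 = (-4/3 + (⅙)*(100/9) - 80) + 17128 = (-4/3 + 50/27 - 80) + 17128 = -2146/27 + 17128 = 460310/27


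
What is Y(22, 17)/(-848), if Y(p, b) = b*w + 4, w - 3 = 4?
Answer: -123/848 ≈ -0.14505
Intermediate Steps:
w = 7 (w = 3 + 4 = 7)
Y(p, b) = 4 + 7*b (Y(p, b) = b*7 + 4 = 7*b + 4 = 4 + 7*b)
Y(22, 17)/(-848) = (4 + 7*17)/(-848) = (4 + 119)*(-1/848) = 123*(-1/848) = -123/848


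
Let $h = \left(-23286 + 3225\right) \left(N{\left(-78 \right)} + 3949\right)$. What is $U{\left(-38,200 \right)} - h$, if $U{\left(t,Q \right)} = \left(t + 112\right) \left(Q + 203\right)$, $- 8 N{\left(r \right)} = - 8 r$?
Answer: $77685953$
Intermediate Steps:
$N{\left(r \right)} = r$ ($N{\left(r \right)} = - \frac{\left(-8\right) r}{8} = r$)
$U{\left(t,Q \right)} = \left(112 + t\right) \left(203 + Q\right)$
$h = -77656131$ ($h = \left(-23286 + 3225\right) \left(-78 + 3949\right) = \left(-20061\right) 3871 = -77656131$)
$U{\left(-38,200 \right)} - h = \left(22736 + 112 \cdot 200 + 203 \left(-38\right) + 200 \left(-38\right)\right) - -77656131 = \left(22736 + 22400 - 7714 - 7600\right) + 77656131 = 29822 + 77656131 = 77685953$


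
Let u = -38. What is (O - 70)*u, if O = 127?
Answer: -2166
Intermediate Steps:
(O - 70)*u = (127 - 70)*(-38) = 57*(-38) = -2166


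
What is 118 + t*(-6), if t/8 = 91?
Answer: -4250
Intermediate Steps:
t = 728 (t = 8*91 = 728)
118 + t*(-6) = 118 + 728*(-6) = 118 - 4368 = -4250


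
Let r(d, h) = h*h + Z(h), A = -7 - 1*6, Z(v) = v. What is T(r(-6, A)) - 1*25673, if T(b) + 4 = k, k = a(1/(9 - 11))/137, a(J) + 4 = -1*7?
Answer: -3517760/137 ≈ -25677.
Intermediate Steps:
a(J) = -11 (a(J) = -4 - 1*7 = -4 - 7 = -11)
A = -13 (A = -7 - 6 = -13)
r(d, h) = h + h² (r(d, h) = h*h + h = h² + h = h + h²)
k = -11/137 ≈ -0.080292
T(b) = -559/137 (T(b) = -4 - 11/137 = -559/137)
T(r(-6, A)) - 1*25673 = -559/137 - 1*25673 = -559/137 - 25673 = -3517760/137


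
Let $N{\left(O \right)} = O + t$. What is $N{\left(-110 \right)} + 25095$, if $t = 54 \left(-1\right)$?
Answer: $24931$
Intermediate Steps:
$t = -54$
$N{\left(O \right)} = -54 + O$ ($N{\left(O \right)} = O - 54 = -54 + O$)
$N{\left(-110 \right)} + 25095 = \left(-54 - 110\right) + 25095 = -164 + 25095 = 24931$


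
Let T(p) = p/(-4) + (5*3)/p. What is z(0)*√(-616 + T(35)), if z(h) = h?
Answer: 0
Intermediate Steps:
T(p) = 15/p - p/4 (T(p) = p*(-¼) + 15/p = -p/4 + 15/p = 15/p - p/4)
z(0)*√(-616 + T(35)) = 0*√(-616 + (15/35 - ¼*35)) = 0*√(-616 + (15*(1/35) - 35/4)) = 0*√(-616 + (3/7 - 35/4)) = 0*√(-616 - 233/28) = 0*√(-17481/28) = 0*(I*√122367/14) = 0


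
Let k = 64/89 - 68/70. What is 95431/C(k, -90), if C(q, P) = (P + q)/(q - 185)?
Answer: 55069508291/281136 ≈ 1.9588e+5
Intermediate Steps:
k = -786/3115 (k = 64*(1/89) - 68*1/70 = 64/89 - 34/35 = -786/3115 ≈ -0.25233)
C(q, P) = (P + q)/(-185 + q)
95431/C(k, -90) = 95431/(((-90 - 786/3115)/(-185 - 786/3115))) = 95431/((-281136/3115/(-577061/3115))) = 95431/((-3115/577061*(-281136/3115))) = 95431/(281136/577061) = 95431*(577061/281136) = 55069508291/281136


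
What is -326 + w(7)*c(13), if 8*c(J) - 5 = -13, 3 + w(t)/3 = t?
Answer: -338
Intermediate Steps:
w(t) = -9 + 3*t
c(J) = -1 (c(J) = 5/8 + (1/8)*(-13) = 5/8 - 13/8 = -1)
-326 + w(7)*c(13) = -326 + (-9 + 3*7)*(-1) = -326 + (-9 + 21)*(-1) = -326 + 12*(-1) = -326 - 12 = -338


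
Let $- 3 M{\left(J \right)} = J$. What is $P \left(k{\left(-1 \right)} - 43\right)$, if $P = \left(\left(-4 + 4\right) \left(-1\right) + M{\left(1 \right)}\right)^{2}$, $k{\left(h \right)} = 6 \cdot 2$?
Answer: $- \frac{31}{9} \approx -3.4444$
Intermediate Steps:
$M{\left(J \right)} = - \frac{J}{3}$
$k{\left(h \right)} = 12$
$P = \frac{1}{9}$ ($P = \left(\left(-4 + 4\right) \left(-1\right) - \frac{1}{3}\right)^{2} = \left(0 \left(-1\right) - \frac{1}{3}\right)^{2} = \left(0 - \frac{1}{3}\right)^{2} = \left(- \frac{1}{3}\right)^{2} = \frac{1}{9} \approx 0.11111$)
$P \left(k{\left(-1 \right)} - 43\right) = \frac{12 - 43}{9} = \frac{1}{9} \left(-31\right) = - \frac{31}{9}$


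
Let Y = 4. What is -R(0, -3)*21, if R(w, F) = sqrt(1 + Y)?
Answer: -21*sqrt(5) ≈ -46.957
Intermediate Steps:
R(w, F) = sqrt(5) (R(w, F) = sqrt(1 + 4) = sqrt(5))
-R(0, -3)*21 = -sqrt(5)*21 = -21*sqrt(5)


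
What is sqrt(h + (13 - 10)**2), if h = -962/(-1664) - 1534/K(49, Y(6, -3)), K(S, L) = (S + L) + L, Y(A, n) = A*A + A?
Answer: I*sqrt(2214051)/1064 ≈ 1.3985*I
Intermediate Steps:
Y(A, n) = A + A**2 (Y(A, n) = A**2 + A = A + A**2)
K(S, L) = S + 2*L (K(S, L) = (L + S) + L = S + 2*L)
h = -93255/8512 (h = -962/(-1664) - 1534/(49 + 2*(6*(1 + 6))) = -962*(-1/1664) - 1534/(49 + 2*(6*7)) = 37/64 - 1534/(49 + 2*42) = 37/64 - 1534/(49 + 84) = 37/64 - 1534/133 = -93255/8512 ≈ -10.956)
sqrt(h + (13 - 10)**2) = sqrt(-93255/8512 + (13 - 10)**2) = sqrt(-93255/8512 + 3**2) = sqrt(-93255/8512 + 9) = sqrt(-16647/8512) = I*sqrt(2214051)/1064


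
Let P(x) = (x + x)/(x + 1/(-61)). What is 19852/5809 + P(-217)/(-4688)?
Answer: 615928125211/180252526448 ≈ 3.4170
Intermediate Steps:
P(x) = 2*x/(-1/61 + x) (P(x) = (2*x)/(x - 1/61) = (2*x)/(-1/61 + x) = 2*x/(-1/61 + x))
19852/5809 + P(-217)/(-4688) = 19852/5809 + (122*(-217)/(-1 + 61*(-217)))/(-4688) = 19852*(1/5809) + (122*(-217)/(-1 - 13237))*(-1/4688) = 19852/5809 + (122*(-217)/(-13238))*(-1/4688) = 19852/5809 + (122*(-217)*(-1/13238))*(-1/4688) = 19852/5809 + (13237/6619)*(-1/4688) = 19852/5809 - 13237/31029872 = 615928125211/180252526448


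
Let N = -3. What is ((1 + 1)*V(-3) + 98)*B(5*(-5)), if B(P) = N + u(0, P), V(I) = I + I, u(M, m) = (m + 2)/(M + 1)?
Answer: -2236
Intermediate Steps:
u(M, m) = (2 + m)/(1 + M)
V(I) = 2*I
B(P) = -1 + P (B(P) = -3 + (2 + P)/(1 + 0) = -3 + (2 + P)/1 = -3 + 1*(2 + P) = -3 + (2 + P) = -1 + P)
((1 + 1)*V(-3) + 98)*B(5*(-5)) = ((1 + 1)*(2*(-3)) + 98)*(-1 + 5*(-5)) = (2*(-6) + 98)*(-1 - 25) = (-12 + 98)*(-26) = 86*(-26) = -2236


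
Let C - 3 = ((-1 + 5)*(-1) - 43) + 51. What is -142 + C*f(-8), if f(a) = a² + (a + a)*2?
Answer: 82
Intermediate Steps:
C = 7 (C = 3 + (((-1 + 5)*(-1) - 43) + 51) = 3 + ((4*(-1) - 43) + 51) = 3 + ((-4 - 43) + 51) = 3 + (-47 + 51) = 3 + 4 = 7)
f(a) = a² + 4*a (f(a) = a² + (2*a)*2 = a² + 4*a)
-142 + C*f(-8) = -142 + 7*(-8*(4 - 8)) = -142 + 7*(-8*(-4)) = -142 + 7*32 = -142 + 224 = 82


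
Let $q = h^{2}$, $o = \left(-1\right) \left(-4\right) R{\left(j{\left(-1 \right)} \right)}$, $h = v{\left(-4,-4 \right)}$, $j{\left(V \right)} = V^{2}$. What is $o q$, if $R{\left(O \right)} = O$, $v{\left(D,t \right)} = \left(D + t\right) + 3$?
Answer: $100$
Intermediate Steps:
$v{\left(D,t \right)} = 3 + D + t$
$h = -5$ ($h = 3 - 4 - 4 = -5$)
$o = 4$ ($o = \left(-1\right) \left(-4\right) \left(-1\right)^{2} = 4 \cdot 1 = 4$)
$q = 25$ ($q = \left(-5\right)^{2} = 25$)
$o q = 4 \cdot 25 = 100$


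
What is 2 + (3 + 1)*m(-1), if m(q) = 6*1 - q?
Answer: 30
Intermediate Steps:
m(q) = 6 - q
2 + (3 + 1)*m(-1) = 2 + (3 + 1)*(6 - 1*(-1)) = 2 + 4*(6 + 1) = 2 + 4*7 = 2 + 28 = 30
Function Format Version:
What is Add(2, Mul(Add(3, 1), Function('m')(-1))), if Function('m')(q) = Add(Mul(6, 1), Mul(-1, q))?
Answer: 30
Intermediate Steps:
Function('m')(q) = Add(6, Mul(-1, q))
Add(2, Mul(Add(3, 1), Function('m')(-1))) = Add(2, Mul(Add(3, 1), Add(6, Mul(-1, -1)))) = Add(2, Mul(4, Add(6, 1))) = Add(2, Mul(4, 7)) = Add(2, 28) = 30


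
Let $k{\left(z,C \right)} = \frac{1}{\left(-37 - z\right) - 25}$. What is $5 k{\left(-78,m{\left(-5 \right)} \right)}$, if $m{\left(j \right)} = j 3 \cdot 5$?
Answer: $\frac{5}{16} \approx 0.3125$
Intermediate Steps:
$m{\left(j \right)} = 15 j$ ($m{\left(j \right)} = 3 j 5 = 15 j$)
$k{\left(z,C \right)} = \frac{1}{-62 - z}$
$5 k{\left(-78,m{\left(-5 \right)} \right)} = 5 \left(- \frac{1}{62 - 78}\right) = 5 \left(- \frac{1}{-16}\right) = 5 \left(\left(-1\right) \left(- \frac{1}{16}\right)\right) = 5 \cdot \frac{1}{16} = \frac{5}{16}$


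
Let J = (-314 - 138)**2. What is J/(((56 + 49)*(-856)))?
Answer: -25538/11235 ≈ -2.2731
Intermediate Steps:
J = 204304 (J = (-452)**2 = 204304)
J/(((56 + 49)*(-856))) = 204304/(((56 + 49)*(-856))) = 204304/((105*(-856))) = 204304/(-89880) = 204304*(-1/89880) = -25538/11235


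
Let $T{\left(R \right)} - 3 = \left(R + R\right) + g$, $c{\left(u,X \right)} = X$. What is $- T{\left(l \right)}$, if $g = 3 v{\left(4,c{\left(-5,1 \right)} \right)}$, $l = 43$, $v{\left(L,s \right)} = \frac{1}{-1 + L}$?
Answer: $-90$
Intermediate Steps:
$g = 1$ ($g = \frac{3}{-1 + 4} = \frac{3}{3} = 3 \cdot \frac{1}{3} = 1$)
$T{\left(R \right)} = 4 + 2 R$ ($T{\left(R \right)} = 3 + \left(\left(R + R\right) + 1\right) = 3 + \left(2 R + 1\right) = 3 + \left(1 + 2 R\right) = 4 + 2 R$)
$- T{\left(l \right)} = - (4 + 2 \cdot 43) = - (4 + 86) = \left(-1\right) 90 = -90$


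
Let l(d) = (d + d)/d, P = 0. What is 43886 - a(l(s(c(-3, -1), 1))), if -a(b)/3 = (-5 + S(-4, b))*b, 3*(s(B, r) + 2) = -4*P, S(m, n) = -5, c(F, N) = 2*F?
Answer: 43826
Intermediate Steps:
s(B, r) = -2 (s(B, r) = -2 + (-4*0)/3 = -2 + (⅓)*0 = -2 + 0 = -2)
l(d) = 2 (l(d) = (2*d)/d = 2)
a(b) = 30*b (a(b) = -3*(-5 - 5)*b = -(-30)*b = 30*b)
43886 - a(l(s(c(-3, -1), 1))) = 43886 - 30*2 = 43886 - 1*60 = 43886 - 60 = 43826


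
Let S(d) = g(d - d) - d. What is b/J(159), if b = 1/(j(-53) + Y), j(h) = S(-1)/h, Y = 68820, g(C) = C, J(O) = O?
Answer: 1/10942377 ≈ 9.1388e-8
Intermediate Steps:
S(d) = -d (S(d) = (d - d) - d = 0 - d = -d)
j(h) = 1/h (j(h) = (-1*(-1))/h = 1/h)
b = 53/3647459 (b = 1/(1/(-53) + 68820) = 1/(-1/53 + 68820) = 1/(3647459/53) = 53/3647459 ≈ 1.4531e-5)
b/J(159) = (53/3647459)/159 = (53/3647459)*(1/159) = 1/10942377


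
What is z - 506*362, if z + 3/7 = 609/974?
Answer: -1248865355/6818 ≈ -1.8317e+5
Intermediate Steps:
z = 1341/6818 (z = -3/7 + 609/974 = 1341/6818 ≈ 0.19669)
z - 506*362 = 1341/6818 - 506*362 = 1341/6818 - 183172 = -1248865355/6818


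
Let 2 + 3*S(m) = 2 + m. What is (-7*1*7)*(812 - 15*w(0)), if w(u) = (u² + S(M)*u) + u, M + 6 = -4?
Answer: -39788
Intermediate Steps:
M = -10 (M = -6 - 4 = -10)
S(m) = m/3 (S(m) = -⅔ + (2 + m)/3 = -⅔ + (⅔ + m/3) = m/3)
w(u) = u² - 7*u/3 (w(u) = (u² + ((⅓)*(-10))*u) + u = (u² - 10*u/3) + u = u² - 7*u/3)
(-7*1*7)*(812 - 15*w(0)) = (-7*1*7)*(812 - 15*(⅓)*0*(-7 + 3*0)) = (-7*7)*(812 - 15*(⅓)*0*(-7 + 0)) = -49*(812 - 15*(⅓)*0*(-7)) = -49*(812 - 15*0) = -49*(812 - 1*0) = -49*(812 + 0) = -49*812 = -39788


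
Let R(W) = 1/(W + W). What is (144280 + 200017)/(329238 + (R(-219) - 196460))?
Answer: 150802086/58156763 ≈ 2.5930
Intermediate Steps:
R(W) = 1/(2*W)
(144280 + 200017)/(329238 + (R(-219) - 196460)) = (144280 + 200017)/(329238 + ((½)/(-219) - 196460)) = 344297/(329238 + ((½)*(-1/219) - 196460)) = 344297/(329238 + (-1/438 - 196460)) = 344297/(329238 - 86049481/438) = 344297/(58156763/438) = 344297*(438/58156763) = 150802086/58156763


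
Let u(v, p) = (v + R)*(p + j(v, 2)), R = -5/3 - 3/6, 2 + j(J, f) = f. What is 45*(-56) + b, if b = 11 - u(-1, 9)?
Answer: -4961/2 ≈ -2480.5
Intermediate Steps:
j(J, f) = -2 + f
R = -13/6 (R = -5*⅓ - 3*⅙ = -5/3 - ½ = -13/6 ≈ -2.1667)
u(v, p) = p*(-13/6 + v) (u(v, p) = (v - 13/6)*(p + (-2 + 2)) = (-13/6 + v)*(p + 0) = (-13/6 + v)*p = p*(-13/6 + v))
b = 79/2 (b = 11 - 9*(-13 + 6*(-1))/6 = 11 - 9*(-13 - 6)/6 = 11 - 9*(-19)/6 = 11 - 1*(-57/2) = 11 + 57/2 = 79/2 ≈ 39.500)
45*(-56) + b = 45*(-56) + 79/2 = -2520 + 79/2 = -4961/2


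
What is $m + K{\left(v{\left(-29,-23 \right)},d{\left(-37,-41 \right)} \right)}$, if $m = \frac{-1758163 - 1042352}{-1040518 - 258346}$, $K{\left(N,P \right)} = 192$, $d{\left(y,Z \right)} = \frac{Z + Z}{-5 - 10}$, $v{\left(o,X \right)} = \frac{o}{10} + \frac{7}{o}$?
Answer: $\frac{252182403}{1298864} \approx 194.16$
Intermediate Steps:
$v{\left(o,X \right)} = \frac{7}{o} + \frac{o}{10}$ ($v{\left(o,X \right)} = o \frac{1}{10} + \frac{7}{o} = \frac{o}{10} + \frac{7}{o} = \frac{7}{o} + \frac{o}{10}$)
$d{\left(y,Z \right)} = - \frac{2 Z}{15}$ ($d{\left(y,Z \right)} = \frac{2 Z}{-15} = 2 Z \left(- \frac{1}{15}\right) = - \frac{2 Z}{15}$)
$m = \frac{2800515}{1298864}$ ($m = - \frac{2800515}{-1298864} = \left(-2800515\right) \left(- \frac{1}{1298864}\right) = \frac{2800515}{1298864} \approx 2.1561$)
$m + K{\left(v{\left(-29,-23 \right)},d{\left(-37,-41 \right)} \right)} = \frac{2800515}{1298864} + 192 = \frac{252182403}{1298864}$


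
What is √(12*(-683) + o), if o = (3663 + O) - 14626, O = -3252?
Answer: I*√22411 ≈ 149.7*I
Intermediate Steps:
o = -14215 (o = (3663 - 3252) - 14626 = 411 - 14626 = -14215)
√(12*(-683) + o) = √(12*(-683) - 14215) = √(-8196 - 14215) = √(-22411) = I*√22411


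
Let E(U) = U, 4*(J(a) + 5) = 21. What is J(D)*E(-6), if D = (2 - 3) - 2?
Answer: -3/2 ≈ -1.5000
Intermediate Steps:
D = -3 (D = -1 - 2 = -3)
J(a) = ¼ (J(a) = -5 + (¼)*21 = -5 + 21/4 = ¼)
J(D)*E(-6) = (¼)*(-6) = -3/2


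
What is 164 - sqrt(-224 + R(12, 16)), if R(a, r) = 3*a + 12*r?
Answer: 162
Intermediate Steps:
164 - sqrt(-224 + R(12, 16)) = 164 - sqrt(-224 + (3*12 + 12*16)) = 164 - sqrt(-224 + (36 + 192)) = 164 - sqrt(-224 + 228) = 164 - sqrt(4) = 164 - 1*2 = 164 - 2 = 162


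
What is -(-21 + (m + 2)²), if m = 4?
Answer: -15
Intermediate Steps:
-(-21 + (m + 2)²) = -(-21 + (4 + 2)²) = -(-21 + 6²) = -(-21 + 36) = -1*15 = -15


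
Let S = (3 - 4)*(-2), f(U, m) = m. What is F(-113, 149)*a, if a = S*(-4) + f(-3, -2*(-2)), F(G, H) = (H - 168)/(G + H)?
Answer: 19/9 ≈ 2.1111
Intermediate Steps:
S = 2 (S = -1*(-2) = 2)
F(G, H) = (-168 + H)/(G + H)
a = -4 (a = 2*(-4) - 2*(-2) = -8 + 4 = -4)
F(-113, 149)*a = ((-168 + 149)/(-113 + 149))*(-4) = (-19/36)*(-4) = ((1/36)*(-19))*(-4) = -19/36*(-4) = 19/9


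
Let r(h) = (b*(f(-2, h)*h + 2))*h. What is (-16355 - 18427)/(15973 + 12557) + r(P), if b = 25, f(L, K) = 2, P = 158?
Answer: 5972749703/4755 ≈ 1.2561e+6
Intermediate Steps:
r(h) = h*(50 + 50*h) (r(h) = (25*(2*h + 2))*h = (25*(2 + 2*h))*h = (50 + 50*h)*h = h*(50 + 50*h))
(-16355 - 18427)/(15973 + 12557) + r(P) = (-16355 - 18427)/(15973 + 12557) + 50*158*(1 + 158) = -34782/28530 + 50*158*159 = -34782*1/28530 + 1256100 = -5797/4755 + 1256100 = 5972749703/4755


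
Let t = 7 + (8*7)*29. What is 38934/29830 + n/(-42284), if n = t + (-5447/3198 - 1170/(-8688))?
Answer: 142276538523817/112324112329440 ≈ 1.2667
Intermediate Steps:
t = 1631 (t = 7 + 56*29 = 7 + 1624 = 1631)
n = 290208253/178104 (n = 1631 + (-5447/3198 - 1170/(-8688)) = 1631 + (-5447*1/3198 - 1170*(-1/8688)) = 1631 + (-419/246 + 195/1448) = 1631 - 279371/178104 = 290208253/178104 ≈ 1629.4)
38934/29830 + n/(-42284) = 38934/29830 + (290208253/178104)/(-42284) = 38934*(1/29830) + (290208253/178104)*(-1/42284) = 19467/14915 - 290208253/7530949536 = 142276538523817/112324112329440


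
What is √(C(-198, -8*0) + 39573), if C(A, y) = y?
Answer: 3*√4397 ≈ 198.93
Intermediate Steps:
√(C(-198, -8*0) + 39573) = √(-8*0 + 39573) = √(0 + 39573) = √39573 = 3*√4397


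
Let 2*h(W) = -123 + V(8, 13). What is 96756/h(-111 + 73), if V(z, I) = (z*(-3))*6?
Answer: -64504/89 ≈ -724.76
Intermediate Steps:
V(z, I) = -18*z (V(z, I) = -3*z*6 = -18*z)
h(W) = -267/2 (h(W) = (-123 - 18*8)/2 = (-123 - 144)/2 = (½)*(-267) = -267/2)
96756/h(-111 + 73) = 96756/(-267/2) = 96756*(-2/267) = -64504/89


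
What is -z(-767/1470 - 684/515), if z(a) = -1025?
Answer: 1025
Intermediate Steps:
-z(-767/1470 - 684/515) = -1*(-1025) = 1025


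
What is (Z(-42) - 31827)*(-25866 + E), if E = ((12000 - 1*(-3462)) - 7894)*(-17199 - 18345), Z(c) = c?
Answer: 8573489461602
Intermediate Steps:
E = -268996992 (E = ((12000 + 3462) - 7894)*(-35544) = (15462 - 7894)*(-35544) = 7568*(-35544) = -268996992)
(Z(-42) - 31827)*(-25866 + E) = (-42 - 31827)*(-25866 - 268996992) = -31869*(-269022858) = 8573489461602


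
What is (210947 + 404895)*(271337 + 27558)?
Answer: 184072094590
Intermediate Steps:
(210947 + 404895)*(271337 + 27558) = 615842*298895 = 184072094590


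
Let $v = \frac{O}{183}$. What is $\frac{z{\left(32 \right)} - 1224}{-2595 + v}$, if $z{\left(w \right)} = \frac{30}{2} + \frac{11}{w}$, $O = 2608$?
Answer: $\frac{7077891}{15112864} \approx 0.46834$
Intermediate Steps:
$z{\left(w \right)} = 15 + \frac{11}{w}$ ($z{\left(w \right)} = 30 \cdot \frac{1}{2} + \frac{11}{w} = 15 + \frac{11}{w}$)
$v = \frac{2608}{183} \approx 14.251$
$\frac{z{\left(32 \right)} - 1224}{-2595 + v} = \frac{\left(15 + \frac{11}{32}\right) - 1224}{-2595 + \frac{2608}{183}} = \frac{\left(15 + 11 \cdot \frac{1}{32}\right) - 1224}{- \frac{472277}{183}} = \left(\left(15 + \frac{11}{32}\right) - 1224\right) \left(- \frac{183}{472277}\right) = \left(\frac{491}{32} - 1224\right) \left(- \frac{183}{472277}\right) = \left(- \frac{38677}{32}\right) \left(- \frac{183}{472277}\right) = \frac{7077891}{15112864}$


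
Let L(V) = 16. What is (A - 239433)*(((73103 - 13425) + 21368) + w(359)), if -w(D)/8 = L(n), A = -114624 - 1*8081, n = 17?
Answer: -29303482684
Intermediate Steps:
A = -122705 (A = -114624 - 8081 = -122705)
w(D) = -128 (w(D) = -8*16 = -128)
(A - 239433)*(((73103 - 13425) + 21368) + w(359)) = (-122705 - 239433)*(((73103 - 13425) + 21368) - 128) = -362138*((59678 + 21368) - 128) = -362138*(81046 - 128) = -362138*80918 = -29303482684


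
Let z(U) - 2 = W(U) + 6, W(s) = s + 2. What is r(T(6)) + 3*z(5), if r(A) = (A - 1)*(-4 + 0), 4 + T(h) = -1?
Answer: 69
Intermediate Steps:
T(h) = -5 (T(h) = -4 - 1 = -5)
W(s) = 2 + s
r(A) = 4 - 4*A (r(A) = (-1 + A)*(-4) = 4 - 4*A)
z(U) = 10 + U (z(U) = 2 + ((2 + U) + 6) = 2 + (8 + U) = 10 + U)
r(T(6)) + 3*z(5) = (4 - 4*(-5)) + 3*(10 + 5) = (4 + 20) + 3*15 = 24 + 45 = 69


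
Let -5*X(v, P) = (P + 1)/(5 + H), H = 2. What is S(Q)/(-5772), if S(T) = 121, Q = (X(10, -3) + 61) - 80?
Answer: -121/5772 ≈ -0.020963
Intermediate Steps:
X(v, P) = -1/35 - P/35 (X(v, P) = -(P + 1)/(5*(5 + 2)) = -(1 + P)/(5*7) = -(⅐ + P/7)/5 = -1/35 - P/35)
Q = -663/35 (Q = ((-1/35 - 1/35*(-3)) + 61) - 80 = ((-1/35 + 3/35) + 61) - 80 = (2/35 + 61) - 80 = 2137/35 - 80 = -663/35 ≈ -18.943)
S(Q)/(-5772) = 121/(-5772) = 121*(-1/5772) = -121/5772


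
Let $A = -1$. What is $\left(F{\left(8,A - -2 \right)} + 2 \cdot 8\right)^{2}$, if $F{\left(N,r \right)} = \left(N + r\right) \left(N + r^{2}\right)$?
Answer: $9409$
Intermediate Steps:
$\left(F{\left(8,A - -2 \right)} + 2 \cdot 8\right)^{2} = \left(\left(8^{2} + \left(-1 - -2\right)^{3} + 8 \left(-1 - -2\right) + 8 \left(-1 - -2\right)^{2}\right) + 2 \cdot 8\right)^{2} = \left(\left(64 + \left(-1 + 2\right)^{3} + 8 \left(-1 + 2\right) + 8 \left(-1 + 2\right)^{2}\right) + 16\right)^{2} = \left(\left(64 + 1^{3} + 8 \cdot 1 + 8 \cdot 1^{2}\right) + 16\right)^{2} = \left(\left(64 + 1 + 8 + 8 \cdot 1\right) + 16\right)^{2} = \left(\left(64 + 1 + 8 + 8\right) + 16\right)^{2} = \left(81 + 16\right)^{2} = 97^{2} = 9409$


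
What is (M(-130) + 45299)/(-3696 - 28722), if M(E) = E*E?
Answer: -6911/3602 ≈ -1.9187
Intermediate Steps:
M(E) = E²
(M(-130) + 45299)/(-3696 - 28722) = ((-130)² + 45299)/(-3696 - 28722) = (16900 + 45299)/(-32418) = 62199*(-1/32418) = -6911/3602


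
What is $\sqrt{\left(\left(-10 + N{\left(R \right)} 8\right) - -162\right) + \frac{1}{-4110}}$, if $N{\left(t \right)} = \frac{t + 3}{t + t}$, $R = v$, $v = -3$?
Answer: $\frac{\sqrt{2567595090}}{4110} \approx 12.329$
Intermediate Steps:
$R = -3$
$N{\left(t \right)} = \frac{3 + t}{2 t}$
$\sqrt{\left(\left(-10 + N{\left(R \right)} 8\right) - -162\right) + \frac{1}{-4110}} = \sqrt{\left(\left(-10 + \frac{3 - 3}{2 \left(-3\right)} 8\right) - -162\right) + \frac{1}{-4110}} = \sqrt{\left(\left(-10 + \frac{1}{2} \left(- \frac{1}{3}\right) 0 \cdot 8\right) + 162\right) - \frac{1}{4110}} = \sqrt{\left(\left(-10 + 0 \cdot 8\right) + 162\right) - \frac{1}{4110}} = \sqrt{\left(\left(-10 + 0\right) + 162\right) - \frac{1}{4110}} = \sqrt{\left(-10 + 162\right) - \frac{1}{4110}} = \sqrt{152 - \frac{1}{4110}} = \sqrt{\frac{624719}{4110}} = \frac{\sqrt{2567595090}}{4110}$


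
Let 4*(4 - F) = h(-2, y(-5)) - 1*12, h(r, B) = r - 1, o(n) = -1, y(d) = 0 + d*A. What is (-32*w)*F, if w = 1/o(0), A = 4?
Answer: 248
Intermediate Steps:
y(d) = 4*d (y(d) = 0 + d*4 = 0 + 4*d = 4*d)
h(r, B) = -1 + r
w = -1 (w = 1/(-1) = -1)
F = 31/4 (F = 4 - ((-1 - 2) - 1*12)/4 = 4 - (-3 - 12)/4 = 4 - ¼*(-15) = 4 + 15/4 = 31/4 ≈ 7.7500)
(-32*w)*F = -32*(-1)*(31/4) = 32*(31/4) = 248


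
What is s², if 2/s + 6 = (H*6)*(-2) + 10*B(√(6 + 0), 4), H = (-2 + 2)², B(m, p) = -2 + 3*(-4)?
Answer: 1/5329 ≈ 0.00018765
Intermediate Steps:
B(m, p) = -14 (B(m, p) = -2 - 12 = -14)
H = 0 (H = 0² = 0)
s = -1/73 (s = 2/(-6 + ((0*6)*(-2) + 10*(-14))) = 2/(-6 + (0*(-2) - 140)) = 2/(-6 + (0 - 140)) = 2/(-6 - 140) = 2/(-146) = 2*(-1/146) = -1/73 ≈ -0.013699)
s² = (-1/73)² = 1/5329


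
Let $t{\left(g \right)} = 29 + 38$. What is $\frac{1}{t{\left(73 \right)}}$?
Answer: $\frac{1}{67} \approx 0.014925$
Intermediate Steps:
$t{\left(g \right)} = 67$
$\frac{1}{t{\left(73 \right)}} = \frac{1}{67}$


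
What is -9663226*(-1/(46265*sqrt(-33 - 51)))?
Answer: -4831613*I*sqrt(21)/971565 ≈ -22.789*I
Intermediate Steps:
-9663226*(-1/(46265*sqrt(-33 - 51))) = -9663226*I*sqrt(21)/1943130 = -4831613*I*sqrt(21)/971565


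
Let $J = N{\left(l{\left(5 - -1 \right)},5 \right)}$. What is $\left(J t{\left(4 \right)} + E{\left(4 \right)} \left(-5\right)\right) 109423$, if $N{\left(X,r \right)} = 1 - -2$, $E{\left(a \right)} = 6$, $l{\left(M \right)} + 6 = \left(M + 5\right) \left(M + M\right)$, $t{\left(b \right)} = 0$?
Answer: $-3282690$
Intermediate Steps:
$l{\left(M \right)} = -6 + 2 M \left(5 + M\right)$ ($l{\left(M \right)} = -6 + \left(M + 5\right) \left(M + M\right) = -6 + \left(5 + M\right) 2 M = -6 + 2 M \left(5 + M\right)$)
$N{\left(X,r \right)} = 3$ ($N{\left(X,r \right)} = 1 + 2 = 3$)
$J = 3$
$\left(J t{\left(4 \right)} + E{\left(4 \right)} \left(-5\right)\right) 109423 = \left(3 \cdot 0 + 6 \left(-5\right)\right) 109423 = \left(0 - 30\right) 109423 = \left(-30\right) 109423 = -3282690$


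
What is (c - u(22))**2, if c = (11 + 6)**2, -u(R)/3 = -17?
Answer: 56644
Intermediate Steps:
u(R) = 51 (u(R) = -3*(-17) = 51)
c = 289 (c = 17**2 = 289)
(c - u(22))**2 = (289 - 1*51)**2 = (289 - 51)**2 = 238**2 = 56644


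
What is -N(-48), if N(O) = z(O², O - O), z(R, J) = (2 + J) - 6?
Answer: 4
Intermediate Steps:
z(R, J) = -4 + J
N(O) = -4 (N(O) = -4 + (O - O) = -4 + 0 = -4)
-N(-48) = -1*(-4) = 4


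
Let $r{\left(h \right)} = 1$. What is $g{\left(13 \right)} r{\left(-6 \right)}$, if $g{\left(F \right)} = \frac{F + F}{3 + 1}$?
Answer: $\frac{13}{2} \approx 6.5$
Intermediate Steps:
$g{\left(F \right)} = \frac{F}{2}$ ($g{\left(F \right)} = \frac{2 F}{4} = 2 F \frac{1}{4} = \frac{F}{2}$)
$g{\left(13 \right)} r{\left(-6 \right)} = \frac{1}{2} \cdot 13 \cdot 1 = \frac{13}{2} \cdot 1 = \frac{13}{2}$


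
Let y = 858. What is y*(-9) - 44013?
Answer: -51735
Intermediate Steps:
y*(-9) - 44013 = 858*(-9) - 44013 = -7722 - 44013 = -51735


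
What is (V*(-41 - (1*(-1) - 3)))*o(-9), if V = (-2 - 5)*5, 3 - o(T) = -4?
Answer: 9065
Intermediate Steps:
o(T) = 7 (o(T) = 3 - 1*(-4) = 3 + 4 = 7)
V = -35 (V = -7*5 = -35)
(V*(-41 - (1*(-1) - 3)))*o(-9) = -35*(-41 - (1*(-1) - 3))*7 = -35*(-41 - (-1 - 3))*7 = -35*(-41 - 1*(-4))*7 = -35*(-41 + 4)*7 = -35*(-37)*7 = 1295*7 = 9065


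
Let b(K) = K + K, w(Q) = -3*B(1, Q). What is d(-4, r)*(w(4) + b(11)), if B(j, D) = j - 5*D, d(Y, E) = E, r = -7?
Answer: -553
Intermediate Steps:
w(Q) = -3 + 15*Q (w(Q) = -3*(1 - 5*Q) = -3 + 15*Q)
b(K) = 2*K
d(-4, r)*(w(4) + b(11)) = -7*((-3 + 15*4) + 2*11) = -7*((-3 + 60) + 22) = -7*(57 + 22) = -7*79 = -553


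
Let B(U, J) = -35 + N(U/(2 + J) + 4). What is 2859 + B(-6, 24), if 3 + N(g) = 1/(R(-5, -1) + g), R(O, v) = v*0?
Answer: 138242/49 ≈ 2821.3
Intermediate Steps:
R(O, v) = 0
N(g) = -3 + 1/g (N(g) = -3 + 1/(0 + g) = -3 + 1/g)
B(U, J) = -38 + 1/(4 + U/(2 + J)) (B(U, J) = -35 + (-3 + 1/(U/(2 + J) + 4)) = -35 + (-3 + 1/(4 + U/(2 + J))) = -38 + 1/(4 + U/(2 + J)))
2859 + B(-6, 24) = 2859 + (-302 - 151*24 - 38*(-6))/(8 - 6 + 4*24) = 2859 + (-302 - 3624 + 228)/(8 - 6 + 96) = 2859 - 3698/98 = 2859 + (1/98)*(-3698) = 2859 - 1849/49 = 138242/49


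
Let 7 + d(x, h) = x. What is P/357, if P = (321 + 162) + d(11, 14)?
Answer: 487/357 ≈ 1.3641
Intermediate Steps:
d(x, h) = -7 + x
P = 487 (P = (321 + 162) + (-7 + 11) = 483 + 4 = 487)
P/357 = 487/357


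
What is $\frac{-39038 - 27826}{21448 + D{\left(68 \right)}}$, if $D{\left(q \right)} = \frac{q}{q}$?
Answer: $- \frac{66864}{21449} \approx -3.1173$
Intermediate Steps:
$D{\left(q \right)} = 1$
$\frac{-39038 - 27826}{21448 + D{\left(68 \right)}} = \frac{-39038 - 27826}{21448 + 1} = - \frac{66864}{21449}$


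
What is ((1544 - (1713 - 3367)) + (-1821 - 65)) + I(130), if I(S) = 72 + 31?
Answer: 1415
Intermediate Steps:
I(S) = 103
((1544 - (1713 - 3367)) + (-1821 - 65)) + I(130) = ((1544 - (1713 - 3367)) + (-1821 - 65)) + 103 = ((1544 - 1*(-1654)) - 1886) + 103 = ((1544 + 1654) - 1886) + 103 = (3198 - 1886) + 103 = 1312 + 103 = 1415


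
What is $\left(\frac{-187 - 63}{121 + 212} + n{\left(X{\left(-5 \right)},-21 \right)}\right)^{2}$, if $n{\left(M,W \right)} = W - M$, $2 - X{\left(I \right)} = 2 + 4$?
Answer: $\frac{34939921}{110889} \approx 315.09$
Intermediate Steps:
$X{\left(I \right)} = -4$ ($X{\left(I \right)} = 2 - \left(2 + 4\right) = 2 - 6 = -4$)
$\left(\frac{-187 - 63}{121 + 212} + n{\left(X{\left(-5 \right)},-21 \right)}\right)^{2} = \left(\frac{-187 - 63}{121 + 212} - 17\right)^{2} = \left(- \frac{250}{333} + \left(-21 + 4\right)\right)^{2} = \left(\left(-250\right) \frac{1}{333} - 17\right)^{2} = \left(- \frac{250}{333} - 17\right)^{2} = \left(- \frac{5911}{333}\right)^{2} = \frac{34939921}{110889}$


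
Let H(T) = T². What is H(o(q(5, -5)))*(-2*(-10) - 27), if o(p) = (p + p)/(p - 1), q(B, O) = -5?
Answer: -175/9 ≈ -19.444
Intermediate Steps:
o(p) = 2*p/(-1 + p) (o(p) = (2*p)/(-1 + p) = 2*p/(-1 + p))
H(o(q(5, -5)))*(-2*(-10) - 27) = (2*(-5)/(-1 - 5))²*(-2*(-10) - 27) = (2*(-5)/(-6))²*(20 - 27) = (2*(-5)*(-⅙))²*(-7) = (5/3)²*(-7) = (25/9)*(-7) = -175/9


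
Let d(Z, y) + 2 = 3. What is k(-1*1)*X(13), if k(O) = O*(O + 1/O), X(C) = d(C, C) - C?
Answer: -24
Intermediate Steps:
d(Z, y) = 1 (d(Z, y) = -2 + 3 = 1)
X(C) = 1 - C
k(O) = O*(O + 1/O)
k(-1*1)*X(13) = (1 + (-1*1)**2)*(1 - 1*13) = (1 + (-1)**2)*(1 - 13) = (1 + 1)*(-12) = 2*(-12) = -24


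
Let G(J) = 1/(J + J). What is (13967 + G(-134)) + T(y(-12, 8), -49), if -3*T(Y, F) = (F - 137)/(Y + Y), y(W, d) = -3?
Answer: 11221157/804 ≈ 13957.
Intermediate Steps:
T(Y, F) = -(-137 + F)/(6*Y) (T(Y, F) = -(F - 137)/(3*(Y + Y)) = -(-137 + F)/(3*(2*Y)) = -(-137 + F)*1/(2*Y)/3 = -(-137 + F)/(6*Y))
G(J) = 1/(2*J)
(13967 + G(-134)) + T(y(-12, 8), -49) = (13967 + (½)/(-134)) + (⅙)*(137 - 1*(-49))/(-3) = (13967 + (½)*(-1/134)) + (⅙)*(-⅓)*(137 + 49) = (13967 - 1/268) + (⅙)*(-⅓)*186 = 3743155/268 - 31/3 = 11221157/804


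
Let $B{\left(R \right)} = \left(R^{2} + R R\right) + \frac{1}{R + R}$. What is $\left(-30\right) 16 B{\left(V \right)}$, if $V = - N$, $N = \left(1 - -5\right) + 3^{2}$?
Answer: $-215984$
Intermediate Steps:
$N = 15$ ($N = \left(1 + 5\right) + 9 = 6 + 9 = 15$)
$V = -15$ ($V = \left(-1\right) 15 = -15$)
$B{\left(R \right)} = \frac{1}{2 R} + 2 R^{2}$ ($B{\left(R \right)} = \left(R^{2} + R^{2}\right) + \frac{1}{2 R} = 2 R^{2} + \frac{1}{2 R} = \frac{1}{2 R} + 2 R^{2}$)
$\left(-30\right) 16 B{\left(V \right)} = \left(-30\right) 16 \frac{1 + 4 \left(-15\right)^{3}}{2 \left(-15\right)} = - 480 \cdot \frac{1}{2} \left(- \frac{1}{15}\right) \left(1 + 4 \left(-3375\right)\right) = - 480 \cdot \frac{1}{2} \left(- \frac{1}{15}\right) \left(1 - 13500\right) = - 480 \cdot \frac{1}{2} \left(- \frac{1}{15}\right) \left(-13499\right) = \left(-480\right) \frac{13499}{30} = -215984$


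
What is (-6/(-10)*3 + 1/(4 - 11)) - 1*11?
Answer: -327/35 ≈ -9.3428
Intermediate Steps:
(-6/(-10)*3 + 1/(4 - 11)) - 1*11 = (-6*(-⅒)*3 + 1/(-7)) - 11 = ((⅗)*3 - ⅐) - 11 = (9/5 - ⅐) - 11 = 58/35 - 11 = -327/35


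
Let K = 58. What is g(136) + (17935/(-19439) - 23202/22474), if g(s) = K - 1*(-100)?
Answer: 34085847360/218436043 ≈ 156.04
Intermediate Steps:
g(s) = 158 (g(s) = 58 - 1*(-100) = 58 + 100 = 158)
g(136) + (17935/(-19439) - 23202/22474) = 158 + (17935/(-19439) - 23202/22474) = 158 + (17935*(-1/19439) - 23202*1/22474) = 158 + (-17935/19439 - 11601/11237) = 158 - 427047434/218436043 = 34085847360/218436043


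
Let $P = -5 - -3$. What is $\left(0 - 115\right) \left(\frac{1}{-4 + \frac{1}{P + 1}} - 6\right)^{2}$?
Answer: $- \frac{22103}{5} \approx -4420.6$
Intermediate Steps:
$P = -2$ ($P = -5 + 3 = -2$)
$\left(0 - 115\right) \left(\frac{1}{-4 + \frac{1}{P + 1}} - 6\right)^{2} = \left(0 - 115\right) \left(\frac{1}{-4 + \frac{1}{-2 + 1}} - 6\right)^{2} = - 115 \left(\frac{1}{-4 + \frac{1}{-1}} - 6\right)^{2} = - 115 \left(\frac{1}{-4 - 1} - 6\right)^{2} = - 115 \left(\frac{1}{-5} - 6\right)^{2} = - 115 \left(- \frac{1}{5} - 6\right)^{2} = - 115 \left(- \frac{31}{5}\right)^{2} = \left(-115\right) \frac{961}{25} = - \frac{22103}{5}$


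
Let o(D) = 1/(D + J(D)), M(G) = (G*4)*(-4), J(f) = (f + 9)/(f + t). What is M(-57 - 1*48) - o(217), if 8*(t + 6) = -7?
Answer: 615861119/366585 ≈ 1680.0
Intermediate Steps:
t = -55/8 (t = -6 + (1/8)*(-7) = -6 - 7/8 = -55/8 ≈ -6.8750)
J(f) = (9 + f)/(-55/8 + f) (J(f) = (f + 9)/(f - 55/8) = (9 + f)/(-55/8 + f))
M(G) = -16*G (M(G) = (4*G)*(-4) = -16*G)
o(D) = 1/(D + 8*(9 + D)/(-55 + 8*D))
M(-57 - 1*48) - o(217) = -16*(-57 - 1*48) - (-55 + 8*217)/(72 - 47*217 + 8*217**2) = -16*(-57 - 48) - (-55 + 1736)/(72 - 10199 + 8*47089) = -16*(-105) - 1681/(72 - 10199 + 376712) = 1680 - 1681/366585 = 615861119/366585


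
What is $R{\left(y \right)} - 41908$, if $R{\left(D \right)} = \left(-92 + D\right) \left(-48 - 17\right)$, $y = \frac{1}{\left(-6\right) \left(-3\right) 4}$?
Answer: $- \frac{2586881}{72} \approx -35929.0$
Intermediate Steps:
$y = \frac{1}{72}$ ($y = \frac{1}{18 \cdot 4} = \frac{1}{72} \approx 0.013889$)
$R{\left(D \right)} = 5980 - 65 D$ ($R{\left(D \right)} = \left(-92 + D\right) \left(-65\right) = 5980 - 65 D$)
$R{\left(y \right)} - 41908 = \left(5980 - \frac{65}{72}\right) - 41908 = \frac{430495}{72} - 41908 = - \frac{2586881}{72}$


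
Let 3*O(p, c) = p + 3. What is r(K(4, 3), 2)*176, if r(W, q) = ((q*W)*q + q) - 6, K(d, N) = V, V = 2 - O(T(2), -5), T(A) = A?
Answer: -1408/3 ≈ -469.33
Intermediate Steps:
O(p, c) = 1 + p/3 (O(p, c) = (p + 3)/3 = (3 + p)/3 = 1 + p/3)
V = ⅓ (V = 2 - (1 + (⅓)*2) = 2 - (1 + ⅔) = 2 - 1*5/3 = 2 - 5/3 = ⅓ ≈ 0.33333)
K(d, N) = ⅓
r(W, q) = -6 + q + W*q² (r(W, q) = ((W*q)*q + q) - 6 = (W*q² + q) - 6 = (q + W*q²) - 6 = -6 + q + W*q²)
r(K(4, 3), 2)*176 = (-6 + 2 + (⅓)*2²)*176 = (-6 + 2 + (⅓)*4)*176 = (-6 + 2 + 4/3)*176 = -8/3*176 = -1408/3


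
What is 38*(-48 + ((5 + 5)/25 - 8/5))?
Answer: -9348/5 ≈ -1869.6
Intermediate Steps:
38*(-48 + ((5 + 5)/25 - 8/5)) = 38*(-48 + (10*(1/25) - 8*⅕)) = 38*(-48 + (⅖ - 8/5)) = 38*(-48 - 6/5) = 38*(-246/5) = -9348/5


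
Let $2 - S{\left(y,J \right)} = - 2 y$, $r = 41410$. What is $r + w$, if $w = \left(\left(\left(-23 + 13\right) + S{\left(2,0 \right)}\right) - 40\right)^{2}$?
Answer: $43346$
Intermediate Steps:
$S{\left(y,J \right)} = 2 + 2 y$ ($S{\left(y,J \right)} = 2 - - 2 y = 2 + 2 y$)
$w = 1936$ ($w = \left(\left(\left(-23 + 13\right) + \left(2 + 2 \cdot 2\right)\right) - 40\right)^{2} = \left(\left(-10 + \left(2 + 4\right)\right) - 40\right)^{2} = \left(\left(-10 + 6\right) - 40\right)^{2} = \left(-4 - 40\right)^{2} = \left(-44\right)^{2} = 1936$)
$r + w = 41410 + 1936 = 43346$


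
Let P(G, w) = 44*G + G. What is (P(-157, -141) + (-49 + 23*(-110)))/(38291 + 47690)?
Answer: -9644/85981 ≈ -0.11216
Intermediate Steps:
P(G, w) = 45*G
(P(-157, -141) + (-49 + 23*(-110)))/(38291 + 47690) = (45*(-157) + (-49 + 23*(-110)))/(38291 + 47690) = (-7065 + (-49 - 2530))/85981 = (-7065 - 2579)*(1/85981) = -9644*1/85981 = -9644/85981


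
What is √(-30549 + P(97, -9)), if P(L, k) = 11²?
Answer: 2*I*√7607 ≈ 174.44*I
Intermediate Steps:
P(L, k) = 121
√(-30549 + P(97, -9)) = √(-30549 + 121) = √(-30428) = 2*I*√7607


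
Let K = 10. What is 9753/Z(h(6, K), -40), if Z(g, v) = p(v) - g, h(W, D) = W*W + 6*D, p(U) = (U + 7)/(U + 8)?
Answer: -104032/1013 ≈ -102.70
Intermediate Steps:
p(U) = (7 + U)/(8 + U)
h(W, D) = W**2 + 6*D
Z(g, v) = -g + (7 + v)/(8 + v) (Z(g, v) = (7 + v)/(8 + v) - g = -g + (7 + v)/(8 + v))
9753/Z(h(6, K), -40) = 9753/(((7 - 40 - (6**2 + 6*10)*(8 - 40))/(8 - 40))) = 9753/(((7 - 40 - 1*(36 + 60)*(-32))/(-32))) = 9753/((-(7 - 40 - 1*96*(-32))/32)) = 9753/((-(7 - 40 + 3072)/32)) = 9753/((-1/32*3039)) = 9753/(-3039/32) = 9753*(-32/3039) = -104032/1013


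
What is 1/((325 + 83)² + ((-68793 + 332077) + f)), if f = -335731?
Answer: 1/94017 ≈ 1.0636e-5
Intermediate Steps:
1/((325 + 83)² + ((-68793 + 332077) + f)) = 1/((325 + 83)² + ((-68793 + 332077) - 335731)) = 1/(408² + (263284 - 335731)) = 1/(166464 - 72447) = 1/94017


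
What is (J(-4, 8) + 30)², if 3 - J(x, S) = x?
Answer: 1369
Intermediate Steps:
J(x, S) = 3 - x
(J(-4, 8) + 30)² = ((3 - 1*(-4)) + 30)² = ((3 + 4) + 30)² = (7 + 30)² = 37² = 1369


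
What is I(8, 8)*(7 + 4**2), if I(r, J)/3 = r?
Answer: 552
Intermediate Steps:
I(r, J) = 3*r
I(8, 8)*(7 + 4**2) = (3*8)*(7 + 4**2) = 24*(7 + 16) = 24*23 = 552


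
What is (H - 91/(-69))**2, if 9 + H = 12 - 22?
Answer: 1488400/4761 ≈ 312.62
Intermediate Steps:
H = -19 (H = -9 + (12 - 22) = -9 - 10 = -19)
(H - 91/(-69))**2 = (-19 - 91/(-69))**2 = (-19 - 91*(-1/69))**2 = (-19 + 91/69)**2 = (-1220/69)**2 = 1488400/4761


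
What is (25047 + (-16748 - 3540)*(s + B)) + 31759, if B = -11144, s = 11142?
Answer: 97382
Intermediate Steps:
(25047 + (-16748 - 3540)*(s + B)) + 31759 = (25047 + (-16748 - 3540)*(11142 - 11144)) + 31759 = (25047 - 20288*(-2)) + 31759 = (25047 + 40576) + 31759 = 65623 + 31759 = 97382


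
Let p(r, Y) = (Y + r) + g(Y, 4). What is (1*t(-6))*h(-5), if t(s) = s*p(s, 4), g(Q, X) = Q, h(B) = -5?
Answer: 60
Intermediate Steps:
p(r, Y) = r + 2*Y (p(r, Y) = (Y + r) + Y = r + 2*Y)
t(s) = s*(8 + s) (t(s) = s*(s + 2*4) = s*(s + 8) = s*(8 + s))
(1*t(-6))*h(-5) = (1*(-6*(8 - 6)))*(-5) = (1*(-6*2))*(-5) = (1*(-12))*(-5) = -12*(-5) = 60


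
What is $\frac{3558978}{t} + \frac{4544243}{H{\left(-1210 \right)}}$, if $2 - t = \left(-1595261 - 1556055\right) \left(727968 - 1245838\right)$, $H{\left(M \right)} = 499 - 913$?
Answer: $- \frac{1695490950056909}{154466487198} \approx -10976.0$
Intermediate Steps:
$H{\left(M \right)} = -414$
$t = -1631972016918$ ($t = 2 - \left(-1595261 - 1556055\right) \left(727968 - 1245838\right) = 2 - \left(-3151316\right) \left(-517870\right) = 2 - 1631972016920 = -1631972016918$)
$\frac{3558978}{t} + \frac{4544243}{H{\left(-1210 \right)}} = \frac{3558978}{-1631972016918} + \frac{4544243}{-414} = 3558978 \left(- \frac{1}{1631972016918}\right) + 4544243 \left(- \frac{1}{414}\right) = - \frac{2441}{1119322371} - \frac{4544243}{414} = - \frac{1695490950056909}{154466487198}$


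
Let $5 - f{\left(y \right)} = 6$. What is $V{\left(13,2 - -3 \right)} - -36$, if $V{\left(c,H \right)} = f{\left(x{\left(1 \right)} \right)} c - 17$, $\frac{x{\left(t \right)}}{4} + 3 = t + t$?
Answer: $6$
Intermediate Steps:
$x{\left(t \right)} = -12 + 8 t$ ($x{\left(t \right)} = -12 + 4 \left(t + t\right) = -12 + 4 \cdot 2 t = -12 + 8 t$)
$f{\left(y \right)} = -1$ ($f{\left(y \right)} = 5 - 6 = -1$)
$V{\left(c,H \right)} = -17 - c$ ($V{\left(c,H \right)} = - c - 17 = -17 - c$)
$V{\left(13,2 - -3 \right)} - -36 = \left(-17 - 13\right) - -36 = \left(-17 - 13\right) + 36 = -30 + 36 = 6$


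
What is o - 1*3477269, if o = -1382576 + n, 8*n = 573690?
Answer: -19152535/4 ≈ -4.7881e+6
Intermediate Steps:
n = 286845/4 (n = (⅛)*573690 = 286845/4 ≈ 71711.)
o = -5243459/4 (o = -1382576 + 286845/4 = -5243459/4 ≈ -1.3109e+6)
o - 1*3477269 = -5243459/4 - 1*3477269 = -5243459/4 - 3477269 = -19152535/4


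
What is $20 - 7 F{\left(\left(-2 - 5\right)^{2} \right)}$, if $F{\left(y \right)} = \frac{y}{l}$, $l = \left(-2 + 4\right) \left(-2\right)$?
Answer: $\frac{423}{4} \approx 105.75$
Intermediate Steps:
$l = -4$ ($l = 2 \left(-2\right) = -4$)
$F{\left(y \right)} = - \frac{y}{4}$ ($F{\left(y \right)} = \frac{y}{-4} = y \left(- \frac{1}{4}\right) = - \frac{y}{4}$)
$20 - 7 F{\left(\left(-2 - 5\right)^{2} \right)} = 20 - 7 \left(- \frac{\left(-2 - 5\right)^{2}}{4}\right) = 20 - 7 \left(- \frac{\left(-7\right)^{2}}{4}\right) = 20 - 7 \left(\left(- \frac{1}{4}\right) 49\right) = 20 - - \frac{343}{4} = 20 + \frac{343}{4} = \frac{423}{4}$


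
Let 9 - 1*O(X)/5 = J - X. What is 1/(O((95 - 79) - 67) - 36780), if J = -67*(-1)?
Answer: -1/37325 ≈ -2.6792e-5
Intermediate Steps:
J = 67
O(X) = -290 + 5*X (O(X) = 45 - 5*(67 - X) = 45 + (-335 + 5*X) = -290 + 5*X)
1/(O((95 - 79) - 67) - 36780) = 1/((-290 + 5*((95 - 79) - 67)) - 36780) = 1/((-290 + 5*(16 - 67)) - 36780) = 1/((-290 + 5*(-51)) - 36780) = 1/((-290 - 255) - 36780) = 1/(-545 - 36780) = 1/(-37325) = -1/37325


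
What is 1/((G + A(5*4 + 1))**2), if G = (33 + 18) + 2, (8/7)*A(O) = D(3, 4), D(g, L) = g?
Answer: 64/198025 ≈ 0.00032319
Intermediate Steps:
A(O) = 21/8 (A(O) = (7/8)*3 = 21/8)
G = 53 (G = 51 + 2 = 53)
1/((G + A(5*4 + 1))**2) = 1/((53 + 21/8)**2) = 1/((445/8)**2) = 1/(198025/64) = 64/198025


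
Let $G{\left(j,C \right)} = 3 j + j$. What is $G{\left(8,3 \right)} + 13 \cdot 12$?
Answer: $188$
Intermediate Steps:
$G{\left(j,C \right)} = 4 j$
$G{\left(8,3 \right)} + 13 \cdot 12 = 4 \cdot 8 + 13 \cdot 12 = 32 + 156 = 188$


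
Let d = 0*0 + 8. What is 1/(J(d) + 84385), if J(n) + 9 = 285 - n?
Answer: 1/84653 ≈ 1.1813e-5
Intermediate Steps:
d = 8 (d = 0 + 8 = 8)
J(n) = 276 - n (J(n) = -9 + (285 - n) = 276 - n)
1/(J(d) + 84385) = 1/((276 - 1*8) + 84385) = 1/((276 - 8) + 84385) = 1/(268 + 84385) = 1/84653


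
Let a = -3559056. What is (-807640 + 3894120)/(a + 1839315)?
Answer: -3086480/1719741 ≈ -1.7947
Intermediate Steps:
(-807640 + 3894120)/(a + 1839315) = (-807640 + 3894120)/(-3559056 + 1839315) = 3086480/(-1719741) = 3086480*(-1/1719741) = -3086480/1719741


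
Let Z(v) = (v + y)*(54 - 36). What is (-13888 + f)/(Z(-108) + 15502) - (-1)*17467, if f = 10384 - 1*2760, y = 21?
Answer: 30426731/1742 ≈ 17467.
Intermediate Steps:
f = 7624 (f = 10384 - 2760 = 7624)
Z(v) = 378 + 18*v (Z(v) = (v + 21)*(54 - 36) = (21 + v)*18 = 378 + 18*v)
(-13888 + f)/(Z(-108) + 15502) - (-1)*17467 = (-13888 + 7624)/((378 + 18*(-108)) + 15502) - (-1)*17467 = -6264/((378 - 1944) + 15502) - 1*(-17467) = -6264/(-1566 + 15502) + 17467 = -6264/13936 + 17467 = -6264*1/13936 + 17467 = -783/1742 + 17467 = 30426731/1742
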